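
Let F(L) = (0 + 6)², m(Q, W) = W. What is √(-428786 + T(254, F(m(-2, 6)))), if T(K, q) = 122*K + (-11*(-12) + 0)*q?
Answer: I*√393046 ≈ 626.93*I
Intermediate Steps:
F(L) = 36 (F(L) = 6² = 36)
T(K, q) = 122*K + 132*q (T(K, q) = 122*K + (132 + 0)*q = 122*K + 132*q)
√(-428786 + T(254, F(m(-2, 6)))) = √(-428786 + (122*254 + 132*36)) = √(-428786 + (30988 + 4752)) = √(-428786 + 35740) = √(-393046) = I*√393046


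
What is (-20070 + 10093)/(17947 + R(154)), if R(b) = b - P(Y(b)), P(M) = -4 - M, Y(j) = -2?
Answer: -9977/18103 ≈ -0.55112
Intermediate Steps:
R(b) = 2 + b (R(b) = b - (-4 - 1*(-2)) = b - (-4 + 2) = b - 1*(-2) = b + 2 = 2 + b)
(-20070 + 10093)/(17947 + R(154)) = (-20070 + 10093)/(17947 + (2 + 154)) = -9977/(17947 + 156) = -9977/18103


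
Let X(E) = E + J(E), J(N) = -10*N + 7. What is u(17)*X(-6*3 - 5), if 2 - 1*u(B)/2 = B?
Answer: -6420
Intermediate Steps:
J(N) = 7 - 10*N
u(B) = 4 - 2*B
X(E) = 7 - 9*E (X(E) = E + (7 - 10*E) = 7 - 9*E)
u(17)*X(-6*3 - 5) = (4 - 2*17)*(7 - 9*(-6*3 - 5)) = (4 - 34)*(7 - 9*(-18 - 5)) = -30*(7 - 9*(-23)) = -30*(7 + 207) = -30*214 = -6420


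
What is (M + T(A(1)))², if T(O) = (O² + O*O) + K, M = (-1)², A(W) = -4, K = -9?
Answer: 576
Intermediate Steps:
M = 1
T(O) = -9 + 2*O² (T(O) = (O² + O*O) - 9 = (O² + O²) - 9 = 2*O² - 9 = -9 + 2*O²)
(M + T(A(1)))² = (1 + (-9 + 2*(-4)²))² = (1 + (-9 + 2*16))² = (1 + (-9 + 32))² = (1 + 23)² = 24² = 576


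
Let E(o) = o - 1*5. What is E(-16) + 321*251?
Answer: 80550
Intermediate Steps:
E(o) = -5 + o (E(o) = o - 5 = -5 + o)
E(-16) + 321*251 = (-5 - 16) + 321*251 = -21 + 80571 = 80550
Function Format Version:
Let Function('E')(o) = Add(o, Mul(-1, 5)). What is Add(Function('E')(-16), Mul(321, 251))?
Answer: 80550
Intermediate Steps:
Function('E')(o) = Add(-5, o) (Function('E')(o) = Add(o, -5) = Add(-5, o))
Add(Function('E')(-16), Mul(321, 251)) = Add(Add(-5, -16), Mul(321, 251)) = Add(-21, 80571) = 80550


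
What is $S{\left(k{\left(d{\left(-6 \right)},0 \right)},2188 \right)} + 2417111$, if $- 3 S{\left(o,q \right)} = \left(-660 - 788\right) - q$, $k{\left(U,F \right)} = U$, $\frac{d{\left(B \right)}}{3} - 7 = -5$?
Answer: $2418323$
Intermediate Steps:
$d{\left(B \right)} = 6$ ($d{\left(B \right)} = 21 + 3 \left(-5\right) = 21 - 15 = 6$)
$S{\left(o,q \right)} = \frac{1448}{3} + \frac{q}{3}$ ($S{\left(o,q \right)} = - \frac{\left(-660 - 788\right) - q}{3} = - \frac{-1448 - q}{3} = \frac{1448}{3} + \frac{q}{3}$)
$S{\left(k{\left(d{\left(-6 \right)},0 \right)},2188 \right)} + 2417111 = \left(\frac{1448}{3} + \frac{1}{3} \cdot 2188\right) + 2417111 = \left(\frac{1448}{3} + \frac{2188}{3}\right) + 2417111 = 1212 + 2417111 = 2418323$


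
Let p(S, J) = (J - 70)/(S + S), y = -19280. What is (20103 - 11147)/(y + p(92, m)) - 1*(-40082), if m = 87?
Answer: 142189367342/3547503 ≈ 40082.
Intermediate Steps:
p(S, J) = (-70 + J)/(2*S) (p(S, J) = (-70 + J)/((2*S)) = (-70 + J)*(1/(2*S)) = (-70 + J)/(2*S))
(20103 - 11147)/(y + p(92, m)) - 1*(-40082) = (20103 - 11147)/(-19280 + (½)*(-70 + 87)/92) - 1*(-40082) = 8956/(-19280 + (½)*(1/92)*17) + 40082 = 8956/(-19280 + 17/184) + 40082 = 8956/(-3547503/184) + 40082 = 8956*(-184/3547503) + 40082 = -1647904/3547503 + 40082 = 142189367342/3547503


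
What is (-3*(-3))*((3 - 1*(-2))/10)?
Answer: 9/2 ≈ 4.5000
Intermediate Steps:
(-3*(-3))*((3 - 1*(-2))/10) = 9*((3 + 2)*(⅒)) = 9*(5*(⅒)) = 9*(½) = 9/2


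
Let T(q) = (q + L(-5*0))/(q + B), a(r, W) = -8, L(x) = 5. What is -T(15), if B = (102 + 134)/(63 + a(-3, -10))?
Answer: -1100/1061 ≈ -1.0368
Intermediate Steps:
B = 236/55 (B = (102 + 134)/(63 - 8) = 236/55 ≈ 4.2909)
T(q) = (5 + q)/(236/55 + q) (T(q) = (q + 5)/(q + 236/55) = (5 + q)/(236/55 + q))
-T(15) = -55*(5 + 15)/(236 + 55*15) = -55*20/(236 + 825) = -55*20/1061 = -1*1100/1061 = -1100/1061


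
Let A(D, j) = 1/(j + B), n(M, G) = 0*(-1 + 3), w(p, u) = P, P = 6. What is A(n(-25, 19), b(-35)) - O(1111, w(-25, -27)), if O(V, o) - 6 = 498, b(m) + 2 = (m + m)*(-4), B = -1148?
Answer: -438481/870 ≈ -504.00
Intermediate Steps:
w(p, u) = 6
b(m) = -2 - 8*m (b(m) = -2 + (m + m)*(-4) = -2 + (2*m)*(-4) = -2 - 8*m)
O(V, o) = 504 (O(V, o) = 6 + 498 = 504)
n(M, G) = 0 (n(M, G) = 0*2 = 0)
A(D, j) = 1/(-1148 + j) (A(D, j) = 1/(j - 1148) = 1/(-1148 + j))
A(n(-25, 19), b(-35)) - O(1111, w(-25, -27)) = 1/(-1148 + (-2 - 8*(-35))) - 1*504 = 1/(-1148 + (-2 + 280)) - 504 = 1/(-1148 + 278) - 504 = 1/(-870) - 504 = -1/870 - 504 = -438481/870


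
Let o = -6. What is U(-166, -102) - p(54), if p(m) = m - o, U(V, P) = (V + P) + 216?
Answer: -112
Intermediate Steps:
U(V, P) = 216 + P + V (U(V, P) = (P + V) + 216 = 216 + P + V)
p(m) = 6 + m (p(m) = m - 1*(-6) = m + 6 = 6 + m)
U(-166, -102) - p(54) = (216 - 102 - 166) - (6 + 54) = -52 - 1*60 = -52 - 60 = -112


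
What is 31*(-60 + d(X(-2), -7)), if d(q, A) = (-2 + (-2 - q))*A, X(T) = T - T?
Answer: -992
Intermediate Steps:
X(T) = 0
d(q, A) = A*(-4 - q) (d(q, A) = (-4 - q)*A = A*(-4 - q))
31*(-60 + d(X(-2), -7)) = 31*(-60 - 1*(-7)*(4 + 0)) = 31*(-60 - 1*(-7)*4) = 31*(-60 + 28) = 31*(-32) = -992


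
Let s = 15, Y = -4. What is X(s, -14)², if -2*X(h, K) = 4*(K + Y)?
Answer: 1296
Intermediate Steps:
X(h, K) = 8 - 2*K (X(h, K) = -2*(K - 4) = -2*(-4 + K) = -(-16 + 4*K)/2 = 8 - 2*K)
X(s, -14)² = (8 - 2*(-14))² = (8 + 28)² = 36² = 1296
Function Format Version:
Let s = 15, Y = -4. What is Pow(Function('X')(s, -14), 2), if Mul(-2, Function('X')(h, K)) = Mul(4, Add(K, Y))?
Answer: 1296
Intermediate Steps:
Function('X')(h, K) = Add(8, Mul(-2, K)) (Function('X')(h, K) = Mul(Rational(-1, 2), Mul(4, Add(K, -4))) = Mul(Rational(-1, 2), Mul(4, Add(-4, K))) = Mul(Rational(-1, 2), Add(-16, Mul(4, K))) = Add(8, Mul(-2, K)))
Pow(Function('X')(s, -14), 2) = Pow(Add(8, Mul(-2, -14)), 2) = Pow(Add(8, 28), 2) = Pow(36, 2) = 1296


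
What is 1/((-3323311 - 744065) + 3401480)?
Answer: -1/665896 ≈ -1.5017e-6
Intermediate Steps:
1/((-3323311 - 744065) + 3401480) = 1/(-4067376 + 3401480) = 1/(-665896) = -1/665896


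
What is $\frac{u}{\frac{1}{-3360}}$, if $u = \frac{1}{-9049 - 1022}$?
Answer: $\frac{1120}{3357} \approx 0.33363$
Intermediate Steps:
$u = - \frac{1}{10071}$ ($u = \frac{1}{-10071} = - \frac{1}{10071} \approx -9.9295 \cdot 10^{-5}$)
$\frac{u}{\frac{1}{-3360}} = - \frac{1}{10071 \frac{1}{-3360}} = - \frac{1}{10071 \left(- \frac{1}{3360}\right)} = \left(- \frac{1}{10071}\right) \left(-3360\right) = \frac{1120}{3357}$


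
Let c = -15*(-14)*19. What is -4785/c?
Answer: -319/266 ≈ -1.1992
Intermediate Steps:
c = 3990 (c = 210*19 = 3990)
-4785/c = -4785/3990 = -4785*1/3990 = -319/266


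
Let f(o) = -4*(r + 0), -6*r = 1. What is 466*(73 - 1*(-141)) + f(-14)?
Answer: 299174/3 ≈ 99725.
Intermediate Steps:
r = -⅙ (r = -⅙*1 = -⅙ ≈ -0.16667)
f(o) = ⅔ (f(o) = -4*(-⅙ + 0) = -4*(-⅙) = ⅔)
466*(73 - 1*(-141)) + f(-14) = 466*(73 - 1*(-141)) + ⅔ = 466*(73 + 141) + ⅔ = 466*214 + ⅔ = 99724 + ⅔ = 299174/3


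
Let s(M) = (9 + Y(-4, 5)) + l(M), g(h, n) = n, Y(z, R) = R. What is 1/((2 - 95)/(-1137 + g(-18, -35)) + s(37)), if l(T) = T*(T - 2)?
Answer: 1172/1534241 ≈ 0.00076390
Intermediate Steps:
l(T) = T*(-2 + T)
s(M) = 14 + M*(-2 + M) (s(M) = (9 + 5) + M*(-2 + M) = 14 + M*(-2 + M))
1/((2 - 95)/(-1137 + g(-18, -35)) + s(37)) = 1/((2 - 95)/(-1137 - 35) + (14 + 37*(-2 + 37))) = 1/(-93/(-1172) + (14 + 37*35)) = 1/(-93*(-1/1172) + (14 + 1295)) = 1/(93/1172 + 1309) = 1/(1534241/1172) = 1172/1534241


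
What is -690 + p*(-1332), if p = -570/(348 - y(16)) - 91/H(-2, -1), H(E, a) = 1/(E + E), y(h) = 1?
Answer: -167722446/347 ≈ -4.8335e+5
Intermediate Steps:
H(E, a) = 1/(2*E)
p = 125738/347 (p = -570/(348 - 1*1) - 91/((½)/(-2)) = -570/(348 - 1) - 91/((½)*(-½)) = -570/347 - 91/(-¼) = -570*1/347 - 91*(-4) = -570/347 + 364 = 125738/347 ≈ 362.36)
-690 + p*(-1332) = -690 + (125738/347)*(-1332) = -690 - 167483016/347 = -167722446/347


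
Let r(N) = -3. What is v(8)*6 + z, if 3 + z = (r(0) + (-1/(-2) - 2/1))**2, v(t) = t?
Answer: 261/4 ≈ 65.250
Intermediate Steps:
z = 69/4 (z = -3 + (-3 + (-1/(-2) - 2/1))**2 = -3 + (-3 + (-1*(-1/2) - 2*1))**2 = -3 + (-3 + (1/2 - 2))**2 = -3 + (-3 - 3/2)**2 = -3 + (-9/2)**2 = -3 + 81/4 = 69/4 ≈ 17.250)
v(8)*6 + z = 8*6 + 69/4 = 48 + 69/4 = 261/4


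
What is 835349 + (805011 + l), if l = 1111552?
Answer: 2751912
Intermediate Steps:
835349 + (805011 + l) = 835349 + (805011 + 1111552) = 835349 + 1916563 = 2751912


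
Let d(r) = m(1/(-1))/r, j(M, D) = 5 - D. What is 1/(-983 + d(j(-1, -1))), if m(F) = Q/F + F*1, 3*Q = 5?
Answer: -9/8851 ≈ -0.0010168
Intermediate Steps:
Q = 5/3 (Q = (⅓)*5 = 5/3 ≈ 1.6667)
m(F) = F + 5/(3*F) (m(F) = 5/(3*F) + F*1 = 5/(3*F) + F = F + 5/(3*F))
d(r) = -8/(3*r) (d(r) = (1/(-1) + 5/(3*(1/(-1))))/r = (-1 + (5/3)/(-1))/r = (-1 + (5/3)*(-1))/r = (-1 - 5/3)/r = -8/(3*r))
1/(-983 + d(j(-1, -1))) = 1/(-983 - 8/(3*(5 - 1*(-1)))) = 1/(-983 - 8/(3*(5 + 1))) = 1/(-983 - 8/3/6) = 1/(-983 - 8/3*⅙) = 1/(-983 - 4/9) = 1/(-8851/9) = -9/8851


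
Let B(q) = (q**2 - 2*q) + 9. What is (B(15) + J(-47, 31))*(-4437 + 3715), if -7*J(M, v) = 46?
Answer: -997804/7 ≈ -1.4254e+5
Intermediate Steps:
B(q) = 9 + q**2 - 2*q
J(M, v) = -46/7 (J(M, v) = -1/7*46 = -46/7)
(B(15) + J(-47, 31))*(-4437 + 3715) = ((9 + 15**2 - 2*15) - 46/7)*(-4437 + 3715) = ((9 + 225 - 30) - 46/7)*(-722) = (204 - 46/7)*(-722) = (1382/7)*(-722) = -997804/7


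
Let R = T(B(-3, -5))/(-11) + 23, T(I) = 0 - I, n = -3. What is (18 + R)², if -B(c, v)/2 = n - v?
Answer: 199809/121 ≈ 1651.3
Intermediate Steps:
B(c, v) = 6 + 2*v (B(c, v) = -2*(-3 - v) = 6 + 2*v)
T(I) = -I
R = 249/11 (R = -(6 + 2*(-5))/(-11) + 23 = -(6 - 10)*(-1/11) + 23 = -1*(-4)*(-1/11) + 23 = 4*(-1/11) + 23 = -4/11 + 23 = 249/11 ≈ 22.636)
(18 + R)² = (18 + 249/11)² = (447/11)² = 199809/121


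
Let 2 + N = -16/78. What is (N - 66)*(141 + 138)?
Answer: -247380/13 ≈ -19029.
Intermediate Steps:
N = -86/39 (N = -2 - 16/78 = -2 - 16*1/78 = -2 - 8/39 = -86/39 ≈ -2.2051)
(N - 66)*(141 + 138) = (-86/39 - 66)*(141 + 138) = -2660/39*279 = -247380/13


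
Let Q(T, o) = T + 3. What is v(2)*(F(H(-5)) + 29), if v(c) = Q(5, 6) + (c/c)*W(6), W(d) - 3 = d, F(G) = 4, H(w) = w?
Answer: 561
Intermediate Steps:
Q(T, o) = 3 + T
W(d) = 3 + d
v(c) = 17 (v(c) = (3 + 5) + (c/c)*(3 + 6) = 8 + 1*9 = 8 + 9 = 17)
v(2)*(F(H(-5)) + 29) = 17*(4 + 29) = 17*33 = 561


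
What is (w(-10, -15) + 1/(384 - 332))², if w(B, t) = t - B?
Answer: 67081/2704 ≈ 24.808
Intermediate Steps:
(w(-10, -15) + 1/(384 - 332))² = ((-15 - 1*(-10)) + 1/(384 - 332))² = ((-15 + 10) + 1/52)² = (-5 + 1/52)² = (-259/52)² = 67081/2704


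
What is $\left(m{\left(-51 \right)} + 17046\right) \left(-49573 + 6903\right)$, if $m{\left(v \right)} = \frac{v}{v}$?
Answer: $-727395490$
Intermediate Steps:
$m{\left(v \right)} = 1$
$\left(m{\left(-51 \right)} + 17046\right) \left(-49573 + 6903\right) = \left(1 + 17046\right) \left(-49573 + 6903\right) = 17047 \left(-42670\right) = -727395490$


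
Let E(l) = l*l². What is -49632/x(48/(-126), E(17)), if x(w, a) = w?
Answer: 130284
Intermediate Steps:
E(l) = l³
-49632/x(48/(-126), E(17)) = -49632/(48/(-126)) = -49632/(48*(-1/126)) = -49632/(-8/21) = -49632*(-21/8) = 130284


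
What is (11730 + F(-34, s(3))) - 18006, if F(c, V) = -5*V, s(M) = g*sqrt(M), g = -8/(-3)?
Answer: -6276 - 40*sqrt(3)/3 ≈ -6299.1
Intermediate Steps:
g = 8/3 (g = -8*(-1/3) = 8/3 ≈ 2.6667)
s(M) = 8*sqrt(M)/3
(11730 + F(-34, s(3))) - 18006 = (11730 - 40*sqrt(3)/3) - 18006 = -6276 - 40*sqrt(3)/3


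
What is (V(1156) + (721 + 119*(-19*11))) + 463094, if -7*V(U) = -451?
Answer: 3073059/7 ≈ 4.3901e+5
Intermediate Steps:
V(U) = 451/7 (V(U) = -⅐*(-451) = 451/7)
(V(1156) + (721 + 119*(-19*11))) + 463094 = (451/7 + (721 + 119*(-19*11))) + 463094 = (451/7 + (721 + 119*(-209))) + 463094 = (451/7 + (721 - 24871)) + 463094 = (451/7 - 24150) + 463094 = -168599/7 + 463094 = 3073059/7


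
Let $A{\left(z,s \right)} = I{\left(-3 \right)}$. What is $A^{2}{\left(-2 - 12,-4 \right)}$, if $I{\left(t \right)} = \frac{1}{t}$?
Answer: $\frac{1}{9} \approx 0.11111$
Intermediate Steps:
$A{\left(z,s \right)} = - \frac{1}{3}$ ($A{\left(z,s \right)} = \frac{1}{-3} = - \frac{1}{3}$)
$A^{2}{\left(-2 - 12,-4 \right)} = \left(- \frac{1}{3}\right)^{2} = \frac{1}{9}$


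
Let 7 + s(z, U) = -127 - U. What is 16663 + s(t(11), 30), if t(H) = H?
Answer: 16499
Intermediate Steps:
s(z, U) = -134 - U (s(z, U) = -7 + (-127 - U) = -134 - U)
16663 + s(t(11), 30) = 16663 + (-134 - 1*30) = 16663 + (-134 - 30) = 16663 - 164 = 16499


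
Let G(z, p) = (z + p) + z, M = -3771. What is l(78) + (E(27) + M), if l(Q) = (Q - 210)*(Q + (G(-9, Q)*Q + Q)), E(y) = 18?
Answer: -642105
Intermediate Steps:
G(z, p) = p + 2*z (G(z, p) = (p + z) + z = p + 2*z)
l(Q) = (-210 + Q)*(2*Q + Q*(-18 + Q)) (l(Q) = (Q - 210)*(Q + ((Q + 2*(-9))*Q + Q)) = (-210 + Q)*(Q + ((Q - 18)*Q + Q)) = (-210 + Q)*(Q + ((-18 + Q)*Q + Q)) = (-210 + Q)*(Q + (Q*(-18 + Q) + Q)) = (-210 + Q)*(Q + (Q + Q*(-18 + Q))) = (-210 + Q)*(2*Q + Q*(-18 + Q)))
l(78) + (E(27) + M) = 78*(3360 + 78² - 226*78) + (18 - 3771) = 78*(3360 + 6084 - 17628) - 3753 = 78*(-8184) - 3753 = -638352 - 3753 = -642105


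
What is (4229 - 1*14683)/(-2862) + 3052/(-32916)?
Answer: 13973710/3925233 ≈ 3.5600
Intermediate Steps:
(4229 - 1*14683)/(-2862) + 3052/(-32916) = (4229 - 14683)*(-1/2862) + 3052*(-1/32916) = -10454*(-1/2862) - 763/8229 = 5227/1431 - 763/8229 = 13973710/3925233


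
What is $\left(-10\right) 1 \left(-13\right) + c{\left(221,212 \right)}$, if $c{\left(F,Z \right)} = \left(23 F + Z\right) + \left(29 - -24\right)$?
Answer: $5478$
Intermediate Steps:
$c{\left(F,Z \right)} = 53 + Z + 23 F$ ($c{\left(F,Z \right)} = \left(Z + 23 F\right) + \left(29 + 24\right) = \left(Z + 23 F\right) + 53 = 53 + Z + 23 F$)
$\left(-10\right) 1 \left(-13\right) + c{\left(221,212 \right)} = \left(-10\right) 1 \left(-13\right) + \left(53 + 212 + 23 \cdot 221\right) = \left(-10\right) \left(-13\right) + \left(53 + 212 + 5083\right) = 130 + 5348 = 5478$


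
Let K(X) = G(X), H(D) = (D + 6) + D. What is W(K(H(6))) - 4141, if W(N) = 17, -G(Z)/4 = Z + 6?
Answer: -4124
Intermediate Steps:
G(Z) = -24 - 4*Z (G(Z) = -4*(Z + 6) = -4*(6 + Z) = -24 - 4*Z)
H(D) = 6 + 2*D (H(D) = (6 + D) + D = 6 + 2*D)
K(X) = -24 - 4*X
W(K(H(6))) - 4141 = 17 - 4141 = -4124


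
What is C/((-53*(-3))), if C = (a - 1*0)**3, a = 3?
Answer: 9/53 ≈ 0.16981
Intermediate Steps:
C = 27 (C = (3 - 1*0)**3 = (3 + 0)**3 = 3**3 = 27)
C/((-53*(-3))) = 27/(-53*(-3)) = 27/159 = (1/159)*27 = 9/53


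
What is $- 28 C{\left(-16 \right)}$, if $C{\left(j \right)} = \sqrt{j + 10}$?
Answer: $- 28 i \sqrt{6} \approx - 68.586 i$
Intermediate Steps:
$C{\left(j \right)} = \sqrt{10 + j}$
$- 28 C{\left(-16 \right)} = - 28 \sqrt{10 - 16} = - 28 \sqrt{-6} = - 28 i \sqrt{6}$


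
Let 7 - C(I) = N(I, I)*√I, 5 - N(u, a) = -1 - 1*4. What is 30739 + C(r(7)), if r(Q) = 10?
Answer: 30746 - 10*√10 ≈ 30714.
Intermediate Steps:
N(u, a) = 10 (N(u, a) = 5 - (-1 - 1*4) = 5 - (-1 - 4) = 5 - 1*(-5) = 5 + 5 = 10)
C(I) = 7 - 10*√I
30739 + C(r(7)) = 30739 + (7 - 10*√10) = 30746 - 10*√10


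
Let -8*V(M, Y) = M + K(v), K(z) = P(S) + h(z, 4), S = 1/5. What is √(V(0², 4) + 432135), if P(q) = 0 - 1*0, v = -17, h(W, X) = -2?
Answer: √1728541/2 ≈ 657.37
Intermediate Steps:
S = ⅕ ≈ 0.20000
P(q) = 0 (P(q) = 0 + 0 = 0)
K(z) = -2 (K(z) = 0 - 2 = -2)
V(M, Y) = ¼ - M/8 (V(M, Y) = -(M - 2)/8 = -(-2 + M)/8 = ¼ - M/8)
√(V(0², 4) + 432135) = √((¼ - ⅛*0²) + 432135) = √((¼ - ⅛*0) + 432135) = √((¼ + 0) + 432135) = √(¼ + 432135) = √(1728541/4) = √1728541/2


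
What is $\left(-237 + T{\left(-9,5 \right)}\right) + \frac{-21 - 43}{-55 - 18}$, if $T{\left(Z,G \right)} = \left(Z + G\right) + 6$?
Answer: $- \frac{17091}{73} \approx -234.12$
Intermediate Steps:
$T{\left(Z,G \right)} = 6 + G + Z$ ($T{\left(Z,G \right)} = \left(G + Z\right) + 6 = 6 + G + Z$)
$\left(-237 + T{\left(-9,5 \right)}\right) + \frac{-21 - 43}{-55 - 18} = \left(-237 + \left(6 + 5 - 9\right)\right) + \frac{-21 - 43}{-55 - 18} = \left(-237 + 2\right) - \frac{64}{-73} = -235 - - \frac{64}{73} = -235 + \frac{64}{73} = - \frac{17091}{73}$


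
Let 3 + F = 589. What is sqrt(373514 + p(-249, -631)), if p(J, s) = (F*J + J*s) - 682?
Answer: sqrt(384037) ≈ 619.71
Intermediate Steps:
F = 586 (F = -3 + 589 = 586)
p(J, s) = -682 + 586*J + J*s (p(J, s) = (586*J + J*s) - 682 = -682 + 586*J + J*s)
sqrt(373514 + p(-249, -631)) = sqrt(373514 + (-682 + 586*(-249) - 249*(-631))) = sqrt(373514 + (-682 - 145914 + 157119)) = sqrt(373514 + 10523) = sqrt(384037)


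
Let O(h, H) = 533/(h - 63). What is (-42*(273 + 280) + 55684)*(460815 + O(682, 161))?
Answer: 9258482794244/619 ≈ 1.4957e+10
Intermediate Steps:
O(h, H) = 533/(-63 + h)
(-42*(273 + 280) + 55684)*(460815 + O(682, 161)) = (-42*(273 + 280) + 55684)*(460815 + 533/(-63 + 682)) = (-42*553 + 55684)*(460815 + 533/619) = (-23226 + 55684)*(460815 + 533*(1/619)) = 32458*(460815 + 533/619) = 32458*(285245018/619) = 9258482794244/619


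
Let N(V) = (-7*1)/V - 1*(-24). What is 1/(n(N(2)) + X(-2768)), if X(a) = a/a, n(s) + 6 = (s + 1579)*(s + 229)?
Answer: 4/1596281 ≈ 2.5058e-6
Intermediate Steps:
N(V) = 24 - 7/V (N(V) = -7/V + 24 = 24 - 7/V)
n(s) = -6 + (229 + s)*(1579 + s) (n(s) = -6 + (s + 1579)*(s + 229) = -6 + (1579 + s)*(229 + s) = -6 + (229 + s)*(1579 + s))
X(a) = 1
1/(n(N(2)) + X(-2768)) = 1/((361585 + (24 - 7/2)² + 1808*(24 - 7/2)) + 1) = 1/((361585 + (41/2)² + 1808*(41/2)) + 1) = 1/((361585 + 1681/4 + 37064) + 1) = 1/(1596277/4 + 1) = 1/(1596281/4) = 4/1596281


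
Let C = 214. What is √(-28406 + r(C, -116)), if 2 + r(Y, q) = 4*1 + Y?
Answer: I*√28190 ≈ 167.9*I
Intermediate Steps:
r(Y, q) = 2 + Y (r(Y, q) = -2 + (4*1 + Y) = -2 + (4 + Y) = 2 + Y)
√(-28406 + r(C, -116)) = √(-28406 + (2 + 214)) = √(-28406 + 216) = √(-28190) = I*√28190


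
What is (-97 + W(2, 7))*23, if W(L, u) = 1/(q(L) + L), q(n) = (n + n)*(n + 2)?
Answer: -40135/18 ≈ -2229.7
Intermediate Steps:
q(n) = 2*n*(2 + n) (q(n) = (2*n)*(2 + n) = 2*n*(2 + n))
W(L, u) = 1/(L + 2*L*(2 + L)) (W(L, u) = 1/(2*L*(2 + L) + L) = 1/(L + 2*L*(2 + L)))
(-97 + W(2, 7))*23 = (-97 + 1/(2*(5 + 2*2)))*23 = (-97 + 1/(2*(5 + 4)))*23 = (-97 + (½)/9)*23 = (-97 + (½)*(⅑))*23 = (-97 + 1/18)*23 = -1745/18*23 = -40135/18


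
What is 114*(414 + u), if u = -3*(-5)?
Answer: 48906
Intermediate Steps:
u = 15
114*(414 + u) = 114*(414 + 15) = 114*429 = 48906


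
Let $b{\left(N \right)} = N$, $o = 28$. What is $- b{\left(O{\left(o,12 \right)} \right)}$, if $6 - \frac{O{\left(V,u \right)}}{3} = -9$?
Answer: $-45$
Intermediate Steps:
$O{\left(V,u \right)} = 45$ ($O{\left(V,u \right)} = 18 - -27 = 18 + 27 = 45$)
$- b{\left(O{\left(o,12 \right)} \right)} = \left(-1\right) 45 = -45$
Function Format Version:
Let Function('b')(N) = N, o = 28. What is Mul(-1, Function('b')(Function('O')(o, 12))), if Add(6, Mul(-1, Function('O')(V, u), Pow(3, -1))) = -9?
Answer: -45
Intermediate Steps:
Function('O')(V, u) = 45 (Function('O')(V, u) = Add(18, Mul(-3, -9)) = Add(18, 27) = 45)
Mul(-1, Function('b')(Function('O')(o, 12))) = Mul(-1, 45) = -45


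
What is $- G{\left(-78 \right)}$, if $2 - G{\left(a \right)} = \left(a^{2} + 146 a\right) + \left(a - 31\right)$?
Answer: $-5415$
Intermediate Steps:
$G{\left(a \right)} = 33 - a^{2} - 147 a$ ($G{\left(a \right)} = 2 - \left(\left(a^{2} + 146 a\right) + \left(a - 31\right)\right) = 2 - \left(\left(a^{2} + 146 a\right) + \left(-31 + a\right)\right) = 2 - \left(-31 + a^{2} + 147 a\right) = 33 - a^{2} - 147 a$)
$- G{\left(-78 \right)} = - (33 - \left(-78\right)^{2} - -11466) = - (33 - 6084 + 11466) = \left(-1\right) 5415 = -5415$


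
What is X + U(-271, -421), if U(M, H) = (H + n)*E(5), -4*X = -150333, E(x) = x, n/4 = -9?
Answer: 141193/4 ≈ 35298.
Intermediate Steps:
n = -36 (n = 4*(-9) = -36)
X = 150333/4 (X = -¼*(-150333) = 150333/4 ≈ 37583.)
U(M, H) = -180 + 5*H (U(M, H) = (H - 36)*5 = (-36 + H)*5 = -180 + 5*H)
X + U(-271, -421) = 150333/4 + (-180 + 5*(-421)) = 150333/4 + (-180 - 2105) = 150333/4 - 2285 = 141193/4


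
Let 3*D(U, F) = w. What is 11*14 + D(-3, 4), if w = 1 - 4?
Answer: 153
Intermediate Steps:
w = -3
D(U, F) = -1 (D(U, F) = (1/3)*(-3) = -1)
11*14 + D(-3, 4) = 11*14 - 1 = 154 - 1 = 153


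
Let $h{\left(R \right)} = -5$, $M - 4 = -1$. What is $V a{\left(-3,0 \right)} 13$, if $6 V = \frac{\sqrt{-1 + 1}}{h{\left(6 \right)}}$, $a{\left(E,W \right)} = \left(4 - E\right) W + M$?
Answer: $0$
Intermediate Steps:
$M = 3$ ($M = 4 - 1 = 3$)
$a{\left(E,W \right)} = 3 + W \left(4 - E\right)$ ($a{\left(E,W \right)} = \left(4 - E\right) W + 3 = W \left(4 - E\right) + 3 = 3 + W \left(4 - E\right)$)
$V = 0$ ($V = \frac{\sqrt{-1 + 1} \frac{1}{-5}}{6} = \frac{\sqrt{0} \left(- \frac{1}{5}\right)}{6} = \frac{0 \left(- \frac{1}{5}\right)}{6} = \frac{1}{6} \cdot 0 = 0$)
$V a{\left(-3,0 \right)} 13 = 0 \left(3 + 4 \cdot 0 - \left(-3\right) 0\right) 13 = 0 \left(3 + 0 + 0\right) 13 = 0 \cdot 3 \cdot 13 = 0 \cdot 13 = 0$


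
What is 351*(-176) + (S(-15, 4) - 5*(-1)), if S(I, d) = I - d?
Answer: -61790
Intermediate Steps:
351*(-176) + (S(-15, 4) - 5*(-1)) = 351*(-176) + ((-15 - 1*4) - 5*(-1)) = -61776 + ((-15 - 4) - 1*(-5)) = -61776 + (-19 + 5) = -61776 - 14 = -61790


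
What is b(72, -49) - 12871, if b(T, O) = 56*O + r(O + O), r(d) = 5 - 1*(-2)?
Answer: -15608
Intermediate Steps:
r(d) = 7 (r(d) = 5 + 2 = 7)
b(T, O) = 7 + 56*O (b(T, O) = 56*O + 7 = 7 + 56*O)
b(72, -49) - 12871 = (7 + 56*(-49)) - 12871 = (7 - 2744) - 12871 = -2737 - 12871 = -15608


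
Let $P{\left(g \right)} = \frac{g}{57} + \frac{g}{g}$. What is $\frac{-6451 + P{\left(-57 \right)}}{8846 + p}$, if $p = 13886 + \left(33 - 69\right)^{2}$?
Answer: $- \frac{6451}{24028} \approx -0.26848$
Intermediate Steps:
$P{\left(g \right)} = 1 + \frac{g}{57}$ ($P{\left(g \right)} = g \frac{1}{57} + 1 = \frac{g}{57} + 1 = 1 + \frac{g}{57}$)
$p = 15182$ ($p = 13886 + \left(-36\right)^{2} = 13886 + 1296 = 15182$)
$\frac{-6451 + P{\left(-57 \right)}}{8846 + p} = \frac{-6451 + \left(1 + \frac{1}{57} \left(-57\right)\right)}{8846 + 15182} = \frac{-6451 + \left(1 - 1\right)}{24028} = \left(-6451 + 0\right) \frac{1}{24028} = \left(-6451\right) \frac{1}{24028} = - \frac{6451}{24028}$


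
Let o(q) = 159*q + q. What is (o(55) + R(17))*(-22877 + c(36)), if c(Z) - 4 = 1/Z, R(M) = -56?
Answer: -1800011422/9 ≈ -2.0000e+8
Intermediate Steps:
c(Z) = 4 + 1/Z
o(q) = 160*q
(o(55) + R(17))*(-22877 + c(36)) = (160*55 - 56)*(-22877 + (4 + 1/36)) = (8800 - 56)*(-22877 + (4 + 1/36)) = 8744*(-22877 + 145/36) = 8744*(-823427/36) = -1800011422/9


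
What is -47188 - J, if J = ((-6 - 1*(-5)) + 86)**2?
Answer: -54413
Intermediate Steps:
J = 7225 (J = ((-6 + 5) + 86)**2 = (-1 + 86)**2 = 85**2 = 7225)
-47188 - J = -47188 - 1*7225 = -47188 - 7225 = -54413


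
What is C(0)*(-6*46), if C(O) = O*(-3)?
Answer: 0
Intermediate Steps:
C(O) = -3*O
C(0)*(-6*46) = (-3*0)*(-6*46) = 0*(-276) = 0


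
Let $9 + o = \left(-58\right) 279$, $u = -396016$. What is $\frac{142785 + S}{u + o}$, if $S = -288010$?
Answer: $\frac{145225}{412207} \approx 0.35231$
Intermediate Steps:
$o = -16191$ ($o = -9 - 16182 = -16191$)
$\frac{142785 + S}{u + o} = \frac{142785 - 288010}{-396016 - 16191} = - \frac{145225}{-412207} = \left(-145225\right) \left(- \frac{1}{412207}\right) = \frac{145225}{412207}$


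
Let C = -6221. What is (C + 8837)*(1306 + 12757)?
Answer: 36788808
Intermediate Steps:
(C + 8837)*(1306 + 12757) = (-6221 + 8837)*(1306 + 12757) = 2616*14063 = 36788808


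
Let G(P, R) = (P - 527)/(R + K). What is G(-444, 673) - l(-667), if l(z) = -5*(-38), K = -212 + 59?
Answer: -99771/520 ≈ -191.87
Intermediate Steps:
K = -153
G(P, R) = (-527 + P)/(-153 + R) (G(P, R) = (P - 527)/(R - 153) = (-527 + P)/(-153 + R))
l(z) = 190
G(-444, 673) - l(-667) = (-527 - 444)/(-153 + 673) - 1*190 = -971/520 - 190 = -99771/520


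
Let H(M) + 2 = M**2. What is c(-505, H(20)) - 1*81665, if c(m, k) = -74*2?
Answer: -81813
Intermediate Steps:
H(M) = -2 + M**2
c(m, k) = -148
c(-505, H(20)) - 1*81665 = -148 - 1*81665 = -148 - 81665 = -81813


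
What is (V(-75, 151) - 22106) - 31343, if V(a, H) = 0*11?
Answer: -53449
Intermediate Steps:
V(a, H) = 0
(V(-75, 151) - 22106) - 31343 = (0 - 22106) - 31343 = -22106 - 31343 = -53449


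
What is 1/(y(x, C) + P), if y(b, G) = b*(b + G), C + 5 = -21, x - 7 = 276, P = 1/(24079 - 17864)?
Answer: 6215/452023166 ≈ 1.3749e-5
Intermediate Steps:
P = 1/6215 ≈ 0.00016090
x = 283 (x = 7 + 276 = 283)
C = -26 (C = -5 - 21 = -26)
y(b, G) = b*(G + b)
1/(y(x, C) + P) = 1/(283*(-26 + 283) + 1/6215) = 1/(283*257 + 1/6215) = 1/(72731 + 1/6215) = 1/(452023166/6215) = 6215/452023166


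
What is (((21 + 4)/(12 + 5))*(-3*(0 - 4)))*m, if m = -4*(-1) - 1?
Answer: 900/17 ≈ 52.941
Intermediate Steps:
m = 3 (m = 4 - 1 = 3)
(((21 + 4)/(12 + 5))*(-3*(0 - 4)))*m = (((21 + 4)/(12 + 5))*(-3*(0 - 4)))*3 = ((25/17)*(-3*(-4)))*3 = ((25*(1/17))*12)*3 = ((25/17)*12)*3 = (300/17)*3 = 900/17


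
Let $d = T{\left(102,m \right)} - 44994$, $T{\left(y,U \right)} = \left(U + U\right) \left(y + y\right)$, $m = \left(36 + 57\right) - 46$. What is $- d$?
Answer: $25818$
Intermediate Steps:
$m = 47$ ($m = 93 - 46 = 47$)
$T{\left(y,U \right)} = 4 U y$ ($T{\left(y,U \right)} = 2 U 2 y = 4 U y$)
$d = -25818$ ($d = 4 \cdot 47 \cdot 102 - 44994 = 19176 - 44994 = -25818$)
$- d = \left(-1\right) \left(-25818\right) = 25818$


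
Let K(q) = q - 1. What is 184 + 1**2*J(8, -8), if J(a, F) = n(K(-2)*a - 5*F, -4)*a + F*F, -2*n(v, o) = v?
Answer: 184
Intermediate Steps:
K(q) = -1 + q
n(v, o) = -v/2
J(a, F) = F**2 + a*(3*a/2 + 5*F/2) (J(a, F) = (-((-1 - 2)*a - 5*F)/2)*a + F*F = (-(-3*a - 5*F)/2)*a + F**2 = (-(-5*F - 3*a)/2)*a + F**2 = (3*a/2 + 5*F/2)*a + F**2 = a*(3*a/2 + 5*F/2) + F**2 = F**2 + a*(3*a/2 + 5*F/2))
184 + 1**2*J(8, -8) = 184 + 1**2*((-8)**2 + (1/2)*8*(3*8 + 5*(-8))) = 184 + 1*(64 + (1/2)*8*(24 - 40)) = 184 + 1*(64 + (1/2)*8*(-16)) = 184 + 1*(64 - 64) = 184 + 1*0 = 184 + 0 = 184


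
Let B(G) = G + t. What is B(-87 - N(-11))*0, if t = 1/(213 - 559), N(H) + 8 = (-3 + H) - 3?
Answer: 0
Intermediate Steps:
N(H) = -14 + H (N(H) = -8 + ((-3 + H) - 3) = -8 + (-6 + H) = -14 + H)
t = -1/346 (t = 1/(-346) = -1/346 ≈ -0.0028902)
B(G) = -1/346 + G (B(G) = G - 1/346 = -1/346 + G)
B(-87 - N(-11))*0 = (-1/346 + (-87 - (-14 - 11)))*0 = (-1/346 + (-87 - 1*(-25)))*0 = (-1/346 + (-87 + 25))*0 = (-1/346 - 62)*0 = -21453/346*0 = 0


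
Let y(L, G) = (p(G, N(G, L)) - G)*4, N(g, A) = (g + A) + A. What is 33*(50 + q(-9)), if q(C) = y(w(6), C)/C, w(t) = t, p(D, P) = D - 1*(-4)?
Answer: 4774/3 ≈ 1591.3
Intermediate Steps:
N(g, A) = g + 2*A (N(g, A) = (A + g) + A = g + 2*A)
p(D, P) = 4 + D (p(D, P) = D + 4 = 4 + D)
y(L, G) = 16 (y(L, G) = ((4 + G) - G)*4 = 4*4 = 16)
q(C) = 16/C
33*(50 + q(-9)) = 33*(50 + 16/(-9)) = 33*(50 + 16*(-1/9)) = 33*(50 - 16/9) = 33*(434/9) = 4774/3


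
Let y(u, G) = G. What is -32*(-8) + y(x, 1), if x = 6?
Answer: 257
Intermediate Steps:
-32*(-8) + y(x, 1) = -32*(-8) + 1 = 256 + 1 = 257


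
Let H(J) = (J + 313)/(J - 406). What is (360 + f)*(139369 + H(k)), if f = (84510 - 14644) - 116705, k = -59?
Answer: -1004044486183/155 ≈ -6.4777e+9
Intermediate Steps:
f = -46839 (f = 69866 - 116705 = -46839)
H(J) = (313 + J)/(-406 + J)
(360 + f)*(139369 + H(k)) = (360 - 46839)*(139369 + (313 - 59)/(-406 - 59)) = -46479*(139369 + 254/(-465)) = -46479*(139369 - 1/465*254) = -46479*(139369 - 254/465) = -46479*64806331/465 = -1004044486183/155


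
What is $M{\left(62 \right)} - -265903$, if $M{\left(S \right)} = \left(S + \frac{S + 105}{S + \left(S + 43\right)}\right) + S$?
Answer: $266028$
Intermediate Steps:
$M{\left(S \right)} = 2 S + \frac{105 + S}{43 + 2 S}$ ($M{\left(S \right)} = \left(S + \frac{105 + S}{S + \left(43 + S\right)}\right) + S = \left(S + \frac{105 + S}{43 + 2 S}\right) + S = 2 S + \frac{105 + S}{43 + 2 S}$)
$M{\left(62 \right)} - -265903 = \frac{105 + 4 \cdot 62^{2} + 87 \cdot 62}{43 + 2 \cdot 62} - -265903 = \frac{105 + 4 \cdot 3844 + 5394}{43 + 124} + 265903 = \frac{105 + 15376 + 5394}{167} + 265903 = \frac{1}{167} \cdot 20875 + 265903 = 125 + 265903 = 266028$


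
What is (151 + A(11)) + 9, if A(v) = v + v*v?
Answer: 292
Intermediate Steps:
A(v) = v + v**2
(151 + A(11)) + 9 = (151 + 11*(1 + 11)) + 9 = (151 + 11*12) + 9 = (151 + 132) + 9 = 283 + 9 = 292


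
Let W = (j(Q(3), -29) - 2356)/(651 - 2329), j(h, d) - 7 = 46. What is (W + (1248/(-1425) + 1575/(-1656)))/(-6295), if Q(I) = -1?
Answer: 33321191/461603537000 ≈ 7.2186e-5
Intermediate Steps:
j(h, d) = 53 (j(h, d) = 7 + 46 = 53)
W = 2303/1678 (W = (53 - 2356)/(651 - 2329) = -2303/(-1678) = -2303*(-1/1678) = 2303/1678 ≈ 1.3725)
(W + (1248/(-1425) + 1575/(-1656)))/(-6295) = (2303/1678 + (1248/(-1425) + 1575/(-1656)))/(-6295) = (2303/1678 + (1248*(-1/1425) + 1575*(-1/1656)))*(-1/6295) = (2303/1678 + (-416/475 - 175/184))*(-1/6295) = (2303/1678 - 159669/87400)*(-1/6295) = -33321191/73328600*(-1/6295) = 33321191/461603537000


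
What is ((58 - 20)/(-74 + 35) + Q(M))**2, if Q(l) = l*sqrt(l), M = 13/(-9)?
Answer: -254329/123201 + 76*I*sqrt(13)/81 ≈ -2.0643 + 3.383*I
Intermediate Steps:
M = -13/9 (M = 13*(-1/9) = -13/9 ≈ -1.4444)
Q(l) = l**(3/2)
((58 - 20)/(-74 + 35) + Q(M))**2 = ((58 - 20)/(-74 + 35) + (-13/9)**(3/2))**2 = (38/(-39) - 13*I*sqrt(13)/27)**2 = (38*(-1/39) - 13*I*sqrt(13)/27)**2 = (-38/39 - 13*I*sqrt(13)/27)**2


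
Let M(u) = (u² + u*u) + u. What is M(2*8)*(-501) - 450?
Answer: -264978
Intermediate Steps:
M(u) = u + 2*u² (M(u) = (u² + u²) + u = 2*u² + u = u + 2*u²)
M(2*8)*(-501) - 450 = ((2*8)*(1 + 2*(2*8)))*(-501) - 450 = (16*(1 + 2*16))*(-501) - 450 = (16*(1 + 32))*(-501) - 450 = (16*33)*(-501) - 450 = 528*(-501) - 450 = -264528 - 450 = -264978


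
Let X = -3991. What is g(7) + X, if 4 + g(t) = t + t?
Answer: -3981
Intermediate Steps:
g(t) = -4 + 2*t (g(t) = -4 + (t + t) = -4 + 2*t)
g(7) + X = (-4 + 2*7) - 3991 = (-4 + 14) - 3991 = 10 - 3991 = -3981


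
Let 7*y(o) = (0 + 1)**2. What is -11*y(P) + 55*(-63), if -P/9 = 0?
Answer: -24266/7 ≈ -3466.6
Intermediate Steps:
P = 0 (P = -9*0 = 0)
y(o) = 1/7 (y(o) = (0 + 1)**2/7 = (1/7)*1**2 = (1/7)*1 = 1/7)
-11*y(P) + 55*(-63) = -11*1/7 + 55*(-63) = -11/7 - 3465 = -24266/7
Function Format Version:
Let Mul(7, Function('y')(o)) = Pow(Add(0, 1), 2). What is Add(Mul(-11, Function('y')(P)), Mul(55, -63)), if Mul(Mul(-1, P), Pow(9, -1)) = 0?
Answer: Rational(-24266, 7) ≈ -3466.6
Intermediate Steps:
P = 0 (P = Mul(-9, 0) = 0)
Function('y')(o) = Rational(1, 7) (Function('y')(o) = Mul(Rational(1, 7), Pow(Add(0, 1), 2)) = Mul(Rational(1, 7), Pow(1, 2)) = Mul(Rational(1, 7), 1) = Rational(1, 7))
Add(Mul(-11, Function('y')(P)), Mul(55, -63)) = Add(Mul(-11, Rational(1, 7)), Mul(55, -63)) = Add(Rational(-11, 7), -3465) = Rational(-24266, 7)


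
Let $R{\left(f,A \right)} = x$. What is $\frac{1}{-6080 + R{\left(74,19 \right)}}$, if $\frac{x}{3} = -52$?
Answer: $- \frac{1}{6236} \approx -0.00016036$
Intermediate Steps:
$x = -156$ ($x = 3 \left(-52\right) = -156$)
$R{\left(f,A \right)} = -156$
$\frac{1}{-6080 + R{\left(74,19 \right)}} = \frac{1}{-6080 - 156} = \frac{1}{-6236} = - \frac{1}{6236}$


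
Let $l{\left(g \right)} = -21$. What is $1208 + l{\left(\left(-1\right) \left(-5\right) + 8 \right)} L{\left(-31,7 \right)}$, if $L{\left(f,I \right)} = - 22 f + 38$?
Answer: $-13912$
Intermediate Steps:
$L{\left(f,I \right)} = 38 - 22 f$
$1208 + l{\left(\left(-1\right) \left(-5\right) + 8 \right)} L{\left(-31,7 \right)} = 1208 - 21 \left(38 - -682\right) = 1208 - 21 \left(38 + 682\right) = 1208 - 15120 = -13912$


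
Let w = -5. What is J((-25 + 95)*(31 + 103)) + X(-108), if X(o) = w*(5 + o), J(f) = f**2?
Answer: 87984915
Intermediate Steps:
X(o) = -25 - 5*o (X(o) = -5*(5 + o) = -25 - 5*o)
J((-25 + 95)*(31 + 103)) + X(-108) = ((-25 + 95)*(31 + 103))**2 + (-25 - 5*(-108)) = (70*134)**2 + (-25 + 540) = 9380**2 + 515 = 87984400 + 515 = 87984915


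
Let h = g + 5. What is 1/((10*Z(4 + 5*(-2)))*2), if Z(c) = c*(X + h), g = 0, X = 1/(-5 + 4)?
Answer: -1/480 ≈ -0.0020833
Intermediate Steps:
X = -1 (X = 1/(-1) = -1)
h = 5 (h = 0 + 5 = 5)
Z(c) = 4*c (Z(c) = c*(-1 + 5) = c*4 = 4*c)
1/((10*Z(4 + 5*(-2)))*2) = 1/((10*(4*(4 + 5*(-2))))*2) = 1/((10*(4*(4 - 10)))*2) = 1/((10*(4*(-6)))*2) = 1/((10*(-24))*2) = 1/(-240*2) = 1/(-480) = -1/480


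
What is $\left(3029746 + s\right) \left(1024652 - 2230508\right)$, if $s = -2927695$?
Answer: $-123058810656$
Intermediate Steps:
$\left(3029746 + s\right) \left(1024652 - 2230508\right) = \left(3029746 - 2927695\right) \left(1024652 - 2230508\right) = 102051 \left(-1205856\right) = -123058810656$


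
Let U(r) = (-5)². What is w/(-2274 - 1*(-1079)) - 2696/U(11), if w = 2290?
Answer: -655794/5975 ≈ -109.76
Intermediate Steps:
U(r) = 25
w/(-2274 - 1*(-1079)) - 2696/U(11) = 2290/(-2274 - 1*(-1079)) - 2696/25 = 2290/(-2274 + 1079) - 2696*1/25 = 2290/(-1195) - 2696/25 = 2290*(-1/1195) - 2696/25 = -458/239 - 2696/25 = -655794/5975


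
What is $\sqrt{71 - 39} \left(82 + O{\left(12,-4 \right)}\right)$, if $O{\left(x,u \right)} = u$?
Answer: $312 \sqrt{2} \approx 441.23$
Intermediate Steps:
$\sqrt{71 - 39} \left(82 + O{\left(12,-4 \right)}\right) = \sqrt{71 - 39} \left(82 - 4\right) = \sqrt{32} \cdot 78 = 4 \sqrt{2} \cdot 78 = 312 \sqrt{2}$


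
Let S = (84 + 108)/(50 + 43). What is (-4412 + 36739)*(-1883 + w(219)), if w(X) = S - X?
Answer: -2104423046/31 ≈ -6.7885e+7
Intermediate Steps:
S = 64/31 (S = 192/93 = 192*(1/93) = 64/31 ≈ 2.0645)
w(X) = 64/31 - X
(-4412 + 36739)*(-1883 + w(219)) = (-4412 + 36739)*(-1883 + (64/31 - 1*219)) = 32327*(-1883 + (64/31 - 219)) = 32327*(-1883 - 6725/31) = 32327*(-65098/31) = -2104423046/31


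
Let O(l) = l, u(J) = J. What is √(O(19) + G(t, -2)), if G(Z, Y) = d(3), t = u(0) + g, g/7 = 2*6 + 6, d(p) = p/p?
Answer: 2*√5 ≈ 4.4721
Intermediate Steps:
d(p) = 1
g = 126 (g = 7*(2*6 + 6) = 7*(12 + 6) = 7*18 = 126)
t = 126 (t = 0 + 126 = 126)
G(Z, Y) = 1
√(O(19) + G(t, -2)) = √(19 + 1) = √20 = 2*√5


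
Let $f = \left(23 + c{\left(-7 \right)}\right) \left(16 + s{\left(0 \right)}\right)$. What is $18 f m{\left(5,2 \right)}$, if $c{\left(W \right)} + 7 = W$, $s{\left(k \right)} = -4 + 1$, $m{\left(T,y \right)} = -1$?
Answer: $-2106$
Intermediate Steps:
$s{\left(k \right)} = -3$
$c{\left(W \right)} = -7 + W$
$f = 117$ ($f = \left(23 - 14\right) \left(16 - 3\right) = \left(23 - 14\right) 13 = 9 \cdot 13 = 117$)
$18 f m{\left(5,2 \right)} = 18 \cdot 117 \left(-1\right) = 2106 \left(-1\right) = -2106$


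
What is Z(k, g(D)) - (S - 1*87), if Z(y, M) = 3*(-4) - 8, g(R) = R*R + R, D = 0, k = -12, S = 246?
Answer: -179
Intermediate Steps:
g(R) = R + R² (g(R) = R² + R = R + R²)
Z(y, M) = -20 (Z(y, M) = -12 - 8 = -20)
Z(k, g(D)) - (S - 1*87) = -20 - (246 - 1*87) = -20 - (246 - 87) = -20 - 1*159 = -20 - 159 = -179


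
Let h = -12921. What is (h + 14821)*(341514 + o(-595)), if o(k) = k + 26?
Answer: 647795500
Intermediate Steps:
o(k) = 26 + k
(h + 14821)*(341514 + o(-595)) = (-12921 + 14821)*(341514 + (26 - 595)) = 1900*(341514 - 569) = 1900*340945 = 647795500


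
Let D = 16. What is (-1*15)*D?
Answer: -240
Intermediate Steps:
(-1*15)*D = -1*15*16 = -15*16 = -240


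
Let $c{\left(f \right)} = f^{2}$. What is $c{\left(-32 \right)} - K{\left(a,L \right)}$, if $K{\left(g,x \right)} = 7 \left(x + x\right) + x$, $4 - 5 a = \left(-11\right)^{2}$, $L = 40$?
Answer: $424$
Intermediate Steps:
$a = - \frac{117}{5}$ ($a = \frac{4}{5} - \frac{\left(-11\right)^{2}}{5} = \frac{4}{5} - \frac{121}{5} = - \frac{117}{5} \approx -23.4$)
$K{\left(g,x \right)} = 15 x$ ($K{\left(g,x \right)} = 7 \cdot 2 x + x = 14 x + x = 15 x$)
$c{\left(-32 \right)} - K{\left(a,L \right)} = \left(-32\right)^{2} - 15 \cdot 40 = 1024 - 600 = 424$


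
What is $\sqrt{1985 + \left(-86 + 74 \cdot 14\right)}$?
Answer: $\sqrt{2935} \approx 54.176$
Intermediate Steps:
$\sqrt{1985 + \left(-86 + 74 \cdot 14\right)} = \sqrt{1985 + \left(-86 + 1036\right)} = \sqrt{1985 + 950} = \sqrt{2935}$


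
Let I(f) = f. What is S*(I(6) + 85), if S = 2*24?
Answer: 4368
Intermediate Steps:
S = 48
S*(I(6) + 85) = 48*(6 + 85) = 48*91 = 4368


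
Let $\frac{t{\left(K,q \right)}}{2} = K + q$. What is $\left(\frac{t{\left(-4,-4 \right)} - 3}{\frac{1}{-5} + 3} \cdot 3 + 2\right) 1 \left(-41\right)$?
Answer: $\frac{10537}{14} \approx 752.64$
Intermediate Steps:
$t{\left(K,q \right)} = 2 K + 2 q$ ($t{\left(K,q \right)} = 2 \left(K + q\right) = 2 K + 2 q$)
$\left(\frac{t{\left(-4,-4 \right)} - 3}{\frac{1}{-5} + 3} \cdot 3 + 2\right) 1 \left(-41\right) = \left(\frac{\left(2 \left(-4\right) + 2 \left(-4\right)\right) - 3}{\frac{1}{-5} + 3} \cdot 3 + 2\right) 1 \left(-41\right) = \left(\frac{\left(-8 - 8\right) - 3}{- \frac{1}{5} + 3} \cdot 3 + 2\right) 1 \left(-41\right) = \left(\frac{-16 - 3}{\frac{14}{5}} \cdot 3 + 2\right) 1 \left(-41\right) = \left(\left(-19\right) \frac{5}{14} \cdot 3 + 2\right) 1 \left(-41\right) = \left(\left(- \frac{95}{14}\right) 3 + 2\right) 1 \left(-41\right) = \left(- \frac{285}{14} + 2\right) 1 \left(-41\right) = \left(- \frac{257}{14}\right) 1 \left(-41\right) = \left(- \frac{257}{14}\right) \left(-41\right) = \frac{10537}{14}$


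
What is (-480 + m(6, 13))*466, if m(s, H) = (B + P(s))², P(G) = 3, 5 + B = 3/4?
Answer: -1783615/8 ≈ -2.2295e+5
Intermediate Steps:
B = -17/4 (B = -5 + 3/4 = -5 + 3*(¼) = -5 + ¾ = -17/4 ≈ -4.2500)
m(s, H) = 25/16 (m(s, H) = (-17/4 + 3)² = (-5/4)² = 25/16)
(-480 + m(6, 13))*466 = (-480 + 25/16)*466 = -7655/16*466 = -1783615/8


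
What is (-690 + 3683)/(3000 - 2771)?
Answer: 2993/229 ≈ 13.070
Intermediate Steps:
(-690 + 3683)/(3000 - 2771) = 2993/229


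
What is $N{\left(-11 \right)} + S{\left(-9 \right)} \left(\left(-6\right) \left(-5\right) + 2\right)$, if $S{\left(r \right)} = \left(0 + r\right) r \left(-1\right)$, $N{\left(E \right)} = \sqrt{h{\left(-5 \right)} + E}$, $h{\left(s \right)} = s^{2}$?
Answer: $-2592 + \sqrt{14} \approx -2588.3$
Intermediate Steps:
$N{\left(E \right)} = \sqrt{25 + E}$ ($N{\left(E \right)} = \sqrt{\left(-5\right)^{2} + E} = \sqrt{25 + E}$)
$S{\left(r \right)} = - r^{2}$ ($S{\left(r \right)} = r r \left(-1\right) = r^{2} \left(-1\right) = - r^{2}$)
$N{\left(-11 \right)} + S{\left(-9 \right)} \left(\left(-6\right) \left(-5\right) + 2\right) = \sqrt{25 - 11} + - \left(-9\right)^{2} \left(\left(-6\right) \left(-5\right) + 2\right) = \sqrt{14} + \left(-1\right) 81 \left(30 + 2\right) = \sqrt{14} - 2592 = -2592 + \sqrt{14}$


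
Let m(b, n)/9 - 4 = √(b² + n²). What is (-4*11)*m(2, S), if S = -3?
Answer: -1584 - 396*√13 ≈ -3011.8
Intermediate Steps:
m(b, n) = 36 + 9*√(b² + n²)
(-4*11)*m(2, S) = (-4*11)*(36 + 9*√(2² + (-3)²)) = -44*(36 + 9*√(4 + 9)) = -44*(36 + 9*√13) = -1584 - 396*√13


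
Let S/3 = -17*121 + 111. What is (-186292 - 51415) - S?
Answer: -231869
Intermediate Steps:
S = -5838 (S = 3*(-17*121 + 111) = 3*(-2057 + 111) = 3*(-1946) = -5838)
(-186292 - 51415) - S = (-186292 - 51415) - 1*(-5838) = -237707 + 5838 = -231869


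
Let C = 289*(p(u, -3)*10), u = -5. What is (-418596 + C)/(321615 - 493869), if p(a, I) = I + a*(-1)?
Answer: 206408/86127 ≈ 2.3966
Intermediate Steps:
p(a, I) = I - a
C = 5780 (C = 289*((-3 - 1*(-5))*10) = 289*((-3 + 5)*10) = 289*(2*10) = 289*20 = 5780)
(-418596 + C)/(321615 - 493869) = (-418596 + 5780)/(321615 - 493869) = -412816/(-172254) = -412816*(-1/172254) = 206408/86127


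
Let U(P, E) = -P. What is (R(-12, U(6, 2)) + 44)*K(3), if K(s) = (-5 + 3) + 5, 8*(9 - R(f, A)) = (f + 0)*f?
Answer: 105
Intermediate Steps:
R(f, A) = 9 - f²/8 (R(f, A) = 9 - (f + 0)*f/8 = 9 - f*f/8 = 9 - f²/8)
K(s) = 3 (K(s) = -2 + 5 = 3)
(R(-12, U(6, 2)) + 44)*K(3) = ((9 - ⅛*(-12)²) + 44)*3 = ((9 - ⅛*144) + 44)*3 = ((9 - 18) + 44)*3 = (-9 + 44)*3 = 35*3 = 105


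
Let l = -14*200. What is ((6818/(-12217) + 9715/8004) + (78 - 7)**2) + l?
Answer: 7558620899/3371892 ≈ 2241.7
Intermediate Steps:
l = -2800
((6818/(-12217) + 9715/8004) + (78 - 7)**2) + l = ((6818/(-12217) + 9715/8004) + (78 - 7)**2) - 2800 = ((6818*(-1/12217) + 9715*(1/8004)) + 71**2) - 2800 = ((-6818/12217 + 335/276) + 5041) - 2800 = (2210927/3371892 + 5041) - 2800 = 16999918499/3371892 - 2800 = 7558620899/3371892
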